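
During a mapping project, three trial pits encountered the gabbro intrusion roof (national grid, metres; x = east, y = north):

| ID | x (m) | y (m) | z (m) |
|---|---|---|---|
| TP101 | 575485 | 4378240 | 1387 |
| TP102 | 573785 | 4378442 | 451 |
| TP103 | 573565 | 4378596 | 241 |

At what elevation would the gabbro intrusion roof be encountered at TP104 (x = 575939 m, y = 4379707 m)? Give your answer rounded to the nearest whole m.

Let the plane be z = a·x + b·y + c.
TP102−TP101: −1700a + 202b = −936;  TP103−TP101: −1920a + 356b = −1146.
Solving gives a = 0.46799779, b = −0.69506809.
Then c = 1387 − a·575485 − b·4378240 = 2775236.20.
At (575939, 4379707): z = 269538.2 − 3044194.6 + 2775236.20 = 579.8 m.

580 m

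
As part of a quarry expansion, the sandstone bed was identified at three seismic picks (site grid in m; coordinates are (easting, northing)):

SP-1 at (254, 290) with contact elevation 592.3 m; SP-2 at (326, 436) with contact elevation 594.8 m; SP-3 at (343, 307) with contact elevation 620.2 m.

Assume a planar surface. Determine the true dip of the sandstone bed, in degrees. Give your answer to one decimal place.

Let the plane be z = a·E + b·N + c.
SP-2−SP-1: 72a + 146b = 2.5;  SP-3−SP-1: 89a + 17b = 27.9.
Solving gives a = 0.34247, b = −0.15177.
Gradient magnitude |∇z| = √(a² + b²) = √(0.11729 + 0.02303) = 0.37459.
True dip = arctan(0.37459) = 20.5°, dipping toward WNW (azimuth ≈ 294°).

20.5°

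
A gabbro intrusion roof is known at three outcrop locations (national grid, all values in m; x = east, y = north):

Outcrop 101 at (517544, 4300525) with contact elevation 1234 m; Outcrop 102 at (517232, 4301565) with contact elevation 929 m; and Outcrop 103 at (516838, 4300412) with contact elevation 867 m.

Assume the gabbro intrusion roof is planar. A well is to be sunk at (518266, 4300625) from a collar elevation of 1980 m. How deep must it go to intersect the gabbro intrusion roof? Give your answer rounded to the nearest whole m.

Two edge vectors: Outcrop 101→Outcrop 102 = (-312, 1040, -305), Outcrop 101→Outcrop 103 = (-706, -113, -367).
Normal n = (Outcrop 101→Outcrop 102) × (Outcrop 101→Outcrop 103) = (-416145, 100826, 769496).
So ∂z/∂x = −n_x/n_z = 0.54080203 and ∂z/∂y = −n_y/n_z = −0.13102862.
Intercept c from Outcrop 101: 1234 − 279888.85 + 563491.86 = 284837.02.
At (518266, 4300625): z_contact = 280279.3 − 563505.0 + 284837.02 = 1611.4 m.
Depth below ground = 1980 − 1611.4 = 369 m.

369 m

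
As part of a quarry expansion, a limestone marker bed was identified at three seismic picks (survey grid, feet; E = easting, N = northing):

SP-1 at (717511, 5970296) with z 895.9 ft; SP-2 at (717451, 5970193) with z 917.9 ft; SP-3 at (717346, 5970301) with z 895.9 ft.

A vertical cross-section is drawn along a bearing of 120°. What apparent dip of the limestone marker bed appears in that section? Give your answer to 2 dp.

5.68°

Two edge vectors: SP-1→SP-2 = (-60, -103, 22), SP-1→SP-3 = (-165, 5, 0).
Normal n = (SP-1→SP-2) × (SP-1→SP-3) = (-110, -3630, -17295).
So ∂z/∂E = −n_x/n_z = −0.00636 and ∂z/∂N = −n_y/n_z = −0.20989.
Unit vector along 120° is (sin 120°, cos 120°) = (0.8660, -0.5000).
Slope in that direction = a·(0.8660) + b·(-0.5000) = 0.09944.
Apparent dip = arctan|0.09944| = 5.68° (true dip is 11.9°, so apparent ≤ true as expected).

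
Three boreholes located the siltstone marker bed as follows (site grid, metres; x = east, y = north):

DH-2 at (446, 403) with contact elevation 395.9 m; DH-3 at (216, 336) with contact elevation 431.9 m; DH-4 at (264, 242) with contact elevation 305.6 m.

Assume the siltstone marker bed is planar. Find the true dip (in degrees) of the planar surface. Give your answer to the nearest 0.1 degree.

50.2°

Two edge vectors: DH-2→DH-3 = (-230, -67, 36), DH-2→DH-4 = (-182, -161, -90.3).
Normal n = (DH-2→DH-3) × (DH-2→DH-4) = (11846.1, -27321, 24836).
So ∂z/∂x = −n_x/n_z = −0.47697 and ∂z/∂y = −n_y/n_z = 1.10006.
Gradient magnitude |∇z| = √(a² + b²) = √(0.22750 + 1.21012) = 1.19901.
True dip = arctan(1.19901) = 50.2°, dipping toward SSE (azimuth ≈ 157°).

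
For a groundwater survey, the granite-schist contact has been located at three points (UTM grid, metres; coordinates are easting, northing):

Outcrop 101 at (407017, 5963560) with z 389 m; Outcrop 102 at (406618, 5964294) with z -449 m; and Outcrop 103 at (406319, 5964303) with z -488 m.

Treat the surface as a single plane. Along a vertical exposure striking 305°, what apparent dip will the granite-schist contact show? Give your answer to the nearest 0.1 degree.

35.2°

Two edge vectors: Outcrop 101→Outcrop 102 = (-399, 734, -838), Outcrop 101→Outcrop 103 = (-698, 743, -877).
Normal n = (Outcrop 101→Outcrop 102) × (Outcrop 101→Outcrop 103) = (-21084, 235001, 215875).
So ∂z/∂easting = −n_x/n_z = 0.09767 and ∂z/∂northing = −n_y/n_z = −1.08860.
Unit vector along 305° is (sin 305°, cos 305°) = (-0.8192, 0.5736).
Slope in that direction = a·(-0.8192) + b·(0.5736) = −0.70440.
Apparent dip = arctan|0.70440| = 35.2° (true dip is 47.5°, so apparent ≤ true as expected).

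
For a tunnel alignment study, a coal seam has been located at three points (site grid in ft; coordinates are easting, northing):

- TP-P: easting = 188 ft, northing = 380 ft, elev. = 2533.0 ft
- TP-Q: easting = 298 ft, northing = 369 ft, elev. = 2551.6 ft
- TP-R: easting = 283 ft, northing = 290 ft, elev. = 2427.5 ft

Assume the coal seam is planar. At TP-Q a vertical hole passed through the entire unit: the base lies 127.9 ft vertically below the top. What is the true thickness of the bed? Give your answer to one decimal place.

69.5 ft

Two edge vectors: TP-P→TP-Q = (110, -11, 18.6), TP-P→TP-R = (95, -90, -105.5).
Normal n = (TP-P→TP-Q) × (TP-P→TP-R) = (2834.5, 13372, -8855).
So ∂z/∂easting = −n_x/n_z = 0.32010 and ∂z/∂northing = −n_y/n_z = 1.51011.
|∇z| = √(a²+b²) = 1.54366, so dip δ = arctan(1.54366) = 57.06°.
True thickness = vertical thickness × cos δ = 127.9 × cos 57.06° = 69.5 ft.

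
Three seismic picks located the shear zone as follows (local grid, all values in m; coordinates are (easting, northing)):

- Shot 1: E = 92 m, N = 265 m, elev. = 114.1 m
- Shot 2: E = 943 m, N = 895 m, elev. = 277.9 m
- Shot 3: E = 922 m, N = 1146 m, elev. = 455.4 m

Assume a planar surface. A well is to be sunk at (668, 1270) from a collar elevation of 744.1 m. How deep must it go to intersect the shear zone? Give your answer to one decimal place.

Let the plane be z = a·E + b·N + c.
Shot 2−Shot 1: 851a + 630b = 163.8;  Shot 3−Shot 1: 830a + 881b = 341.3.
Solving gives a = −0.311735, b = 0.681090.
Then c = 114.1 − a·92 − b·265 = −37.71.
At (668, 1270): z_contact = −208.24 + 864.98 − 37.71 = 619.04 m.
Depth below ground = 744.1 − 619.04 = 125.1 m.

125.1 m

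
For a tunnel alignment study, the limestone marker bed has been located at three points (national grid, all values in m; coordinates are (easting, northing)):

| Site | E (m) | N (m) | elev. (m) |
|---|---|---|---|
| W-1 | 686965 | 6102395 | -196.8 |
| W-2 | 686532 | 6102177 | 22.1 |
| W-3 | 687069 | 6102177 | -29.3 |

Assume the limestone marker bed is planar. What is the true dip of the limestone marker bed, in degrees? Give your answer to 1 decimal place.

Let the plane be z = a·E + b·N + c.
W-2−W-1: −433a − 218b = 218.9;  W-3−W-1: 104a − 218b = 167.5.
Solving gives a = −0.09572, b = −0.81401.
Gradient magnitude |∇z| = √(a² + b²) = √(0.00916 + 0.66262) = 0.81962.
True dip = arctan(0.81962) = 39.3°, dipping toward N (azimuth ≈ 007°).

39.3°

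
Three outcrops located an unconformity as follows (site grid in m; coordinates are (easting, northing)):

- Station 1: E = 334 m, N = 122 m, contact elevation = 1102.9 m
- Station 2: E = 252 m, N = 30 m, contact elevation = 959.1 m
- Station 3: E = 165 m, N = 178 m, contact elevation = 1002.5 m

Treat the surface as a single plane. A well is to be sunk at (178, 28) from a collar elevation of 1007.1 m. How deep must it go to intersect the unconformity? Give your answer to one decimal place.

113.1 m

Let the plane be z = a·E + b·N + c.
Station 2−Station 1: −82a − 92b = −143.8;  Station 3−Station 1: −169a + 56b = −100.4.
Solving gives a = 0.85847, b = 0.79788.
Then c = 1102.9 − a·334 − b·122 = 718.83.
At (178, 28): z_contact = 152.81 + 22.34 + 718.83 = 893.98 m.
Depth below ground = 1007.1 − 893.98 = 113.1 m.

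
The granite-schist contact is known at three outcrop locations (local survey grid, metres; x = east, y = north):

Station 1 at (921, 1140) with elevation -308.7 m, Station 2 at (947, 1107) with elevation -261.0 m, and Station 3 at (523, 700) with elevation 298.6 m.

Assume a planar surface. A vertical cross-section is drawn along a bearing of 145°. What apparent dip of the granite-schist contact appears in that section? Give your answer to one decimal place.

Let the plane be z = a·x + b·y + c.
Station 2−Station 1: 26a − 33b = 47.7;  Station 3−Station 1: −398a − 440b = 607.3.
Solving gives a = 0.03854, b = −1.41509.
Unit vector along 145° is (sin 145°, cos 145°) = (0.5736, -0.8192).
Slope in that direction = a·(0.5736) + b·(-0.8192) = 1.18128.
Apparent dip = arctan|1.18128| = 49.8° (true dip is 54.8°, so apparent ≤ true as expected).

49.8°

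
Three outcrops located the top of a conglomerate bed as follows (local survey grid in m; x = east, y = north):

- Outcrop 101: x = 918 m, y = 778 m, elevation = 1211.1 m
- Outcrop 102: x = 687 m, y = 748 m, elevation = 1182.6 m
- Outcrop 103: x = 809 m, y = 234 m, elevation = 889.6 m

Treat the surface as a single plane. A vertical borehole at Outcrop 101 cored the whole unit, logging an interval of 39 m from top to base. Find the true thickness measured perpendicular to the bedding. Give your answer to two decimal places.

33.69 m

Two edge vectors: Outcrop 101→Outcrop 102 = (-231, -30, -28.5), Outcrop 101→Outcrop 103 = (-109, -544, -321.5).
Normal n = (Outcrop 101→Outcrop 102) × (Outcrop 101→Outcrop 103) = (-5859, -71160, 122394).
So ∂z/∂x = −n_x/n_z = 0.04787 and ∂z/∂y = −n_y/n_z = 0.58140.
|∇z| = √(a²+b²) = 0.58337, so dip δ = arctan(0.58337) = 30.26°.
True thickness = vertical thickness × cos δ = 39 × cos 30.26° = 33.69 m.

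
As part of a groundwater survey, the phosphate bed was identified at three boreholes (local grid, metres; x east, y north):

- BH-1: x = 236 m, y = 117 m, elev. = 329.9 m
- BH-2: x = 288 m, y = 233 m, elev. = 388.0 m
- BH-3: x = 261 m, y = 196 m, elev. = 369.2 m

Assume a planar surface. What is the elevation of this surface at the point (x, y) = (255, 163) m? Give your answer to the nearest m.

Two edge vectors: BH-1→BH-2 = (52, 116, 58.1), BH-1→BH-3 = (25, 79, 39.3).
Normal n = (BH-1→BH-2) × (BH-1→BH-3) = (-31.1, -591.1, 1208).
So ∂z/∂x = −n_x/n_z = 0.02575 and ∂z/∂y = −n_y/n_z = 0.48932.
Intercept c from BH-1: 329.9 − 6.08 − 57.25 = 266.57.
At (255, 163): z = 6.6 + 79.8 + 266.57 = 352.9 m.

353 m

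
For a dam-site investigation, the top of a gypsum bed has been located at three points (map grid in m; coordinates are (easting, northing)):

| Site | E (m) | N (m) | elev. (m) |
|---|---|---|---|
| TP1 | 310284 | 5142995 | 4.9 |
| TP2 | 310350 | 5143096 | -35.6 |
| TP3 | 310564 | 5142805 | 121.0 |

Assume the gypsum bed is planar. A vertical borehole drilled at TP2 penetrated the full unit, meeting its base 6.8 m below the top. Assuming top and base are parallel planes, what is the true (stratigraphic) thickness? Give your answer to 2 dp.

Let the plane be z = a·E + b·N + c.
TP2−TP1: 66a + 101b = −40.5;  TP3−TP1: 280a − 190b = 116.1.
Solving gives a = 0.09875, b = −0.46552.
|∇z| = √(a²+b²) = 0.47588, so dip δ = arctan(0.47588) = 25.45°.
True thickness = vertical thickness × cos δ = 6.8 × cos 25.45° = 6.14 m.

6.14 m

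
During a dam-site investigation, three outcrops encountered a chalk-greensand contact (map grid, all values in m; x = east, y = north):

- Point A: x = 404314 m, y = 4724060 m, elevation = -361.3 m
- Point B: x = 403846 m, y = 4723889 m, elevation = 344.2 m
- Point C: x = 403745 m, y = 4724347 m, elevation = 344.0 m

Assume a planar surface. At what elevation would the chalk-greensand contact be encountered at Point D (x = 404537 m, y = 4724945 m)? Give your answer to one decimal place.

-945.0 m

Let the plane be z = a·x + b·y + c.
Point B−Point A: −468a − 171b = 705.5;  Point C−Point A: −569a + 287b = 705.3.
Solving gives a = −1.394921745, b = −0.308050429.
Then c = -361.3 − a·404314 − b·4724060 = 2018873.80.
At (404537, 4724945): z = −564297.5 − 1455521.3 + 2018873.80 = -945.0 m.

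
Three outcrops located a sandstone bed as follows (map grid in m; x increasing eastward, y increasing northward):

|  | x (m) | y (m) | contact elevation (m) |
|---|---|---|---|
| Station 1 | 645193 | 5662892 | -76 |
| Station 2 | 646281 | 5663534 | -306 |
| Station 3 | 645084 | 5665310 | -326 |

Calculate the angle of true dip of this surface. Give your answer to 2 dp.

10.38°

Two edge vectors: Station 1→Station 2 = (1088, 642, -230), Station 1→Station 3 = (-109, 2418, -250).
Normal n = (Station 1→Station 2) × (Station 1→Station 3) = (395640, 297070, 2700762).
So ∂z/∂x = −n_x/n_z = −0.14649 and ∂z/∂y = −n_y/n_z = −0.10999.
Gradient magnitude |∇z| = √(a² + b²) = √(0.02146 + 0.01210) = 0.18319.
True dip = arctan(0.18319) = 10.38°, dipping toward NE (azimuth ≈ 053°).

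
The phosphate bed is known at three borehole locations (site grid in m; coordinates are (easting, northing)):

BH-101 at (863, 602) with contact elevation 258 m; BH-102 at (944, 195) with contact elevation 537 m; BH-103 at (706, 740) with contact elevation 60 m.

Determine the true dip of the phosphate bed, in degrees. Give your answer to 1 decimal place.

Two edge vectors: BH-101→BH-102 = (81, -407, 279), BH-101→BH-103 = (-157, 138, -198).
Normal n = (BH-101→BH-102) × (BH-101→BH-103) = (42084, -27765, -52721).
So ∂z/∂E = −n_x/n_z = 0.79824 and ∂z/∂N = −n_y/n_z = −0.52664.
Gradient magnitude |∇z| = √(a² + b²) = √(0.63719 + 0.27735) = 0.95631.
True dip = arctan(0.95631) = 43.7°, dipping toward WNW (azimuth ≈ 303°).

43.7°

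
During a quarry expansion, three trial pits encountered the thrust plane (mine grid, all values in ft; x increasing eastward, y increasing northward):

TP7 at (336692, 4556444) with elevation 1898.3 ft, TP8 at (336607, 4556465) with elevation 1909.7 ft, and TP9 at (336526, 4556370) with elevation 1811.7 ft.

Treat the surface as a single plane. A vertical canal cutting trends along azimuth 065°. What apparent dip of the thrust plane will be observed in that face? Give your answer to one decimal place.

Let the plane be z = a·x + b·y + c.
TP8−TP7: −85a + 21b = 11.4;  TP9−TP7: −166a − 74b = −86.6.
Solving gives a = 0.09973, b = 0.94654.
Unit vector along 065° is (sin 65°, cos 65°) = (0.9063, 0.4226).
Slope in that direction = a·(0.9063) + b·(0.4226) = 0.49042.
Apparent dip = arctan|0.49042| = 26.1° (true dip is 43.6°, so apparent ≤ true as expected).

26.1°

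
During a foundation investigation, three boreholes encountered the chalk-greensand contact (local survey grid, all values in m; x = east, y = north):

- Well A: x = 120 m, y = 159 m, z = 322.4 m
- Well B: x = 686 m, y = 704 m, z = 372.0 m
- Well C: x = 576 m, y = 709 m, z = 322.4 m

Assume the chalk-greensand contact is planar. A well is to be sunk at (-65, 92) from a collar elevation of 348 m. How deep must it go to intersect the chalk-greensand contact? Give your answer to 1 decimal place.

81.9 m

Let the plane be z = a·x + b·y + c.
Well B−Well A: 566a + 545b = 49.6;  Well C−Well A: 456a + 550b = 0.
Solving gives a = 0.43453, b = −0.36027.
Then c = 322.4 − a·120 − b·159 = 327.54.
At (-65, 92): z_contact = −28.24 − 33.14 + 327.54 = 266.15 m.
Depth below ground = 348 − 266.15 = 81.9 m.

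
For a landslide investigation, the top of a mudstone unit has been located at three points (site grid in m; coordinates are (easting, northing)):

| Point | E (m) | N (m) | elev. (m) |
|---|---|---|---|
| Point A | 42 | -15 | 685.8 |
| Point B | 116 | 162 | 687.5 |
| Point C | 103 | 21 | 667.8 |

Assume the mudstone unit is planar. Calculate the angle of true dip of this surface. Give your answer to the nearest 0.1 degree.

23.6°

Let the plane be z = a·E + b·N + c.
Point B−Point A: 74a + 177b = 1.7;  Point C−Point A: 61a + 36b = −18.
Solving gives a = −0.39926, b = 0.17653.
Gradient magnitude |∇z| = √(a² + b²) = √(0.15941 + 0.03116) = 0.43655.
True dip = arctan(0.43655) = 23.6°, dipping toward ESE (azimuth ≈ 114°).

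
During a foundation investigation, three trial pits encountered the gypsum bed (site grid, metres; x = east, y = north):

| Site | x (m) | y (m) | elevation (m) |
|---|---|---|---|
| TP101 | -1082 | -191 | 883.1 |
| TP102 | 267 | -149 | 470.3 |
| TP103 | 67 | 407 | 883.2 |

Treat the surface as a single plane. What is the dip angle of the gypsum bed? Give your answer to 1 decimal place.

Two edge vectors: TP101→TP102 = (1349, 42, -412.8), TP101→TP103 = (1149, 598, 0.1).
Normal n = (TP101→TP102) × (TP101→TP103) = (246858.6, -474442.1, 758444).
So ∂z/∂x = −n_x/n_z = −0.32548 and ∂z/∂y = −n_y/n_z = 0.62555.
Gradient magnitude |∇z| = √(a² + b²) = √(0.10594 + 0.39131) = 0.70516.
True dip = arctan(0.70516) = 35.2°, dipping toward SSE (azimuth ≈ 153°).

35.2°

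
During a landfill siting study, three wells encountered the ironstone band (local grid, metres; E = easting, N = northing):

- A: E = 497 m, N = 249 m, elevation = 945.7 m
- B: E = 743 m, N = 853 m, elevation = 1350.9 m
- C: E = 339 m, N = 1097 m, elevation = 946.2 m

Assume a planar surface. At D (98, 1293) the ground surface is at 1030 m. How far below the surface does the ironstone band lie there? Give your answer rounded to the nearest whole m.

315 m

Let the plane be z = a·E + b·N + c.
B−A: 246a + 604b = 405.2;  C−A: −158a + 848b = 0.5.
Solving gives a = 1.12915, b = 0.21097.
Then c = 945.7 − a·497 − b·249 = 331.98.
At (98, 1293): z_contact = 110.7 + 272.8 + 331.98 = 715.4 m.
Depth below ground = 1030 − 715.4 = 315 m.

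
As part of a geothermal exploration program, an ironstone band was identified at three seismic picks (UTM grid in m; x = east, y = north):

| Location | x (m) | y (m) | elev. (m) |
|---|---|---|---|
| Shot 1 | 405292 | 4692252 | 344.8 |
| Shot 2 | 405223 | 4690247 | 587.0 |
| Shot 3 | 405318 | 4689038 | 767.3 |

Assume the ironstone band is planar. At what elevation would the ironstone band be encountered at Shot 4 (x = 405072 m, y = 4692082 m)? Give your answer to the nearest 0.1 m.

311.6 m

Two edge vectors: Shot 1→Shot 2 = (-69, -2005, 242.2), Shot 1→Shot 3 = (26, -3214, 422.5).
Normal n = (Shot 1→Shot 2) × (Shot 1→Shot 3) = (-68681.7, 35449.7, 273896).
So ∂z/∂x = −n_x/n_z = 0.250758317 and ∂z/∂y = −n_y/n_z = −0.129427593.
Intercept c from Shot 1: 344.8 − 101630.34 + 607306.88 = 506021.34.
At (405072, 4692082): z = 101575.2 − 607284.9 + 506021.34 = 311.6 m.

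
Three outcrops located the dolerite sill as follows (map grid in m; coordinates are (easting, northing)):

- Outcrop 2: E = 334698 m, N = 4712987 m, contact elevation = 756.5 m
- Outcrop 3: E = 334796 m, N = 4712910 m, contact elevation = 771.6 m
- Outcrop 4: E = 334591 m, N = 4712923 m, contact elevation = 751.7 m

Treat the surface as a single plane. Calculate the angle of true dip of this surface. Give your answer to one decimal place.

6.9°

Two edge vectors: Outcrop 2→Outcrop 3 = (98, -77, 15.1), Outcrop 2→Outcrop 4 = (-107, -64, -4.8).
Normal n = (Outcrop 2→Outcrop 3) × (Outcrop 2→Outcrop 4) = (1336, -1145.3, -14511).
So ∂z/∂E = −n_x/n_z = 0.09207 and ∂z/∂N = −n_y/n_z = −0.07893.
Gradient magnitude |∇z| = √(a² + b²) = √(0.00848 + 0.00623) = 0.12127.
True dip = arctan(0.12127) = 6.9°, dipping toward NW (azimuth ≈ 311°).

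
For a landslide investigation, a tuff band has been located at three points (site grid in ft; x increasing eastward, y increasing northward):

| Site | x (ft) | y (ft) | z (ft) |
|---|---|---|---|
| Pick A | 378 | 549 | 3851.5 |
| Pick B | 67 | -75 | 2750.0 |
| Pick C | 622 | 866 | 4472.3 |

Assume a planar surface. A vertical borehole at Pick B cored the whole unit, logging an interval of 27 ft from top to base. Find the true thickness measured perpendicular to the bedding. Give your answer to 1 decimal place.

14.4 ft

Two edge vectors: Pick A→Pick B = (-311, -624, -1101.5), Pick A→Pick C = (244, 317, 620.8).
Normal n = (Pick A→Pick B) × (Pick A→Pick C) = (-38203.7, -75697.2, 53669).
So ∂z/∂x = −n_x/n_z = 0.71184 and ∂z/∂y = −n_y/n_z = 1.41045.
|∇z| = √(a²+b²) = 1.57990, so dip δ = arctan(1.57990) = 57.67°.
True thickness = vertical thickness × cos δ = 27 × cos 57.67° = 14.4 ft.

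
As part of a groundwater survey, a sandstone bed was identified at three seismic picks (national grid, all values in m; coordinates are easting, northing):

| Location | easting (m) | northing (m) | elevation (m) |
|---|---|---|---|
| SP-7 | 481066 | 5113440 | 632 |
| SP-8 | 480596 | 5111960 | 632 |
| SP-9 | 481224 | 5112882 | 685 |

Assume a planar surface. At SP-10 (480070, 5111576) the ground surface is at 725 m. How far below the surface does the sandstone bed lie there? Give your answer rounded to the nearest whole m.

157 m

Two edge vectors: SP-7→SP-8 = (-470, -1480, 0), SP-7→SP-9 = (158, -558, 53).
Normal n = (SP-7→SP-8) × (SP-7→SP-9) = (-78440, 24910, 496100).
So ∂z/∂easting = −n_x/n_z = 0.15811328 and ∂z/∂northing = −n_y/n_z = −0.05021165.
Intercept c from SP-7: 632 − 76062.92 + 256754.26 = 181323.34.
At (480070, 5111576): z_contact = 75905.4 − 256660.7 + 181323.34 = 568.1 m.
Depth below ground = 725 − 568.1 = 157 m.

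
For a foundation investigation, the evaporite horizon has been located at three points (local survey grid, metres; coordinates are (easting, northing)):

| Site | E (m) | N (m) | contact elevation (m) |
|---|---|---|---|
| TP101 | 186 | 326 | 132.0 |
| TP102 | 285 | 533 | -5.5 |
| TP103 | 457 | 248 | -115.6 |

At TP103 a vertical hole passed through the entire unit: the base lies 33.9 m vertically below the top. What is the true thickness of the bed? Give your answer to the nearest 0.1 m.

24.1 m

Two edge vectors: TP101→TP102 = (99, 207, -137.5), TP101→TP103 = (271, -78, -247.6).
Normal n = (TP101→TP102) × (TP101→TP103) = (-61978.2, -12750.1, -63819).
So ∂z/∂E = −n_x/n_z = −0.97116 and ∂z/∂N = −n_y/n_z = −0.19979.
|∇z| = √(a²+b²) = 0.99149, so dip δ = arctan(0.99149) = 44.76°.
True thickness = vertical thickness × cos δ = 33.9 × cos 44.76° = 24.1 m.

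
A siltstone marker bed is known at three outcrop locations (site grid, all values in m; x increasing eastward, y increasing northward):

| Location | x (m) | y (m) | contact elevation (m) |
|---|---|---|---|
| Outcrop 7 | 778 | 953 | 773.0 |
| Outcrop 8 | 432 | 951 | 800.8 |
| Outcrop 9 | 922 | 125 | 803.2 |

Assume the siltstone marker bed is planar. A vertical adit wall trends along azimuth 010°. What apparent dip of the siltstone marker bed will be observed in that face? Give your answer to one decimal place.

3.6°

Two edge vectors: Outcrop 7→Outcrop 8 = (-346, -2, 27.8), Outcrop 7→Outcrop 9 = (144, -828, 30.2).
Normal n = (Outcrop 7→Outcrop 8) × (Outcrop 7→Outcrop 9) = (22958, 14452.4, 286776).
So ∂z/∂x = −n_x/n_z = −0.08006 and ∂z/∂y = −n_y/n_z = −0.05040.
Unit vector along 010° is (sin 10°, cos 10°) = (0.1736, 0.9848).
Slope in that direction = a·(0.1736) + b·(0.9848) = −0.06353.
Apparent dip = arctan|0.06353| = 3.6° (true dip is 5.4°, so apparent ≤ true as expected).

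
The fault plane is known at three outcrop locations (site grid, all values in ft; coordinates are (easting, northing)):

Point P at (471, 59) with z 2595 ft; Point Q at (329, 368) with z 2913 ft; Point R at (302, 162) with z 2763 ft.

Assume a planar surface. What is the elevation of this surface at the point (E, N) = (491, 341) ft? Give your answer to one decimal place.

2809.0 ft

Two edge vectors: Point P→Point Q = (-142, 309, 318), Point P→Point R = (-169, 103, 168).
Normal n = (Point P→Point Q) × (Point P→Point R) = (19158, -29886, 37595).
So ∂z/∂E = −n_x/n_z = −0.50959 and ∂z/∂N = −n_y/n_z = 0.79495.
Intercept c from Point P: 2595 + 240.02 − 46.90 = 2788.11.
At (491, 341): z = −250.2 + 271.1 + 2788.11 = 2809.0 ft.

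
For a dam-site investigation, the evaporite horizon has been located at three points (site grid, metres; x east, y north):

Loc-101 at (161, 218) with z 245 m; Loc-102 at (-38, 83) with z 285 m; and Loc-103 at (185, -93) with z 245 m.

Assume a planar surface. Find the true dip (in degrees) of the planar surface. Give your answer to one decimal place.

Let the plane be z = a·x + b·y + c.
Loc-102−Loc-101: −199a − 135b = 40;  Loc-103−Loc-101: 24a − 311b = 0.
Solving gives a = −0.19101, b = −0.01474.
Gradient magnitude |∇z| = √(a² + b²) = √(0.03648 + 0.00022) = 0.19157.
True dip = arctan(0.19157) = 10.8°, dipping toward E (azimuth ≈ 086°).

10.8°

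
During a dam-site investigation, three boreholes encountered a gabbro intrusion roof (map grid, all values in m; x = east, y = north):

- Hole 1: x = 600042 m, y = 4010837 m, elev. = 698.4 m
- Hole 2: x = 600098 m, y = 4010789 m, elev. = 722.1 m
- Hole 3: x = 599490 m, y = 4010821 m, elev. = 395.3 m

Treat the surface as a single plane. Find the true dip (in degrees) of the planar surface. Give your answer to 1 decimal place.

Let the plane be z = a·x + b·y + c.
Hole 2−Hole 1: 56a − 48b = 23.7;  Hole 3−Hole 1: −552a − 16b = −303.1.
Solving gives a = 0.54498, b = 0.14206.
Gradient magnitude |∇z| = √(a² + b²) = √(0.29700 + 0.02018) = 0.56319.
True dip = arctan(0.56319) = 29.4°, dipping toward WSW (azimuth ≈ 255°).

29.4°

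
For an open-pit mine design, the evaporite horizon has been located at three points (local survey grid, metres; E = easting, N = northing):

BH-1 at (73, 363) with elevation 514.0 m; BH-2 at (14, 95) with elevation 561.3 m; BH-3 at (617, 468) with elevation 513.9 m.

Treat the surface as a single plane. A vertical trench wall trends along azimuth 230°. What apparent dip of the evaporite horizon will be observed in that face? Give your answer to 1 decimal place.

5.2°

Two edge vectors: BH-1→BH-2 = (-59, -268, 47.3), BH-1→BH-3 = (544, 105, -0.1).
Normal n = (BH-1→BH-2) × (BH-1→BH-3) = (-4939.7, 25725.3, 139597).
So ∂z/∂E = −n_x/n_z = 0.03539 and ∂z/∂N = −n_y/n_z = −0.18428.
Unit vector along 230° is (sin 230°, cos 230°) = (-0.7660, -0.6428).
Slope in that direction = a·(-0.7660) + b·(-0.6428) = 0.09135.
Apparent dip = arctan|0.09135| = 5.2° (true dip is 10.6°, so apparent ≤ true as expected).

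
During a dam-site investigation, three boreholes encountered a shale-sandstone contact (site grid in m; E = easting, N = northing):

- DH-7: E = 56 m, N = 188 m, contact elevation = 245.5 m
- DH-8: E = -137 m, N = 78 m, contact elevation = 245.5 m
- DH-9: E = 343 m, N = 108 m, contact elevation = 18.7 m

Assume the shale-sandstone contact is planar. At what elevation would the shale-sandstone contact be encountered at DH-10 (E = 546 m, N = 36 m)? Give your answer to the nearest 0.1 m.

-156.1 m

Two edge vectors: DH-7→DH-8 = (-193, -110, 0), DH-7→DH-9 = (287, -80, -226.8).
Normal n = (DH-7→DH-8) × (DH-7→DH-9) = (24948, -43772.4, 47010).
So ∂z/∂E = −n_x/n_z = −0.53070 and ∂z/∂N = −n_y/n_z = 0.93113.
Intercept c from DH-7: 245.5 + 29.72 − 175.05 = 100.17.
At (546, 36): z = −289.8 + 33.5 + 100.17 = -156.1 m.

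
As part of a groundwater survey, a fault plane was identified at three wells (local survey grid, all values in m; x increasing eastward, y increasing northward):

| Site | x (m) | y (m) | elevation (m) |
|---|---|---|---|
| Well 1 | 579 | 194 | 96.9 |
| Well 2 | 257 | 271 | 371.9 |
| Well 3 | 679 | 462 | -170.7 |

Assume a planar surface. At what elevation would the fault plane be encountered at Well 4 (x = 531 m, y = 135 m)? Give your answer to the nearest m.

182 m

Two edge vectors: Well 1→Well 2 = (-322, 77, 275), Well 1→Well 3 = (100, 268, -267.6).
Normal n = (Well 1→Well 2) × (Well 1→Well 3) = (-94305.2, -58667.2, -93996).
So ∂z/∂x = −n_x/n_z = −1.00329 and ∂z/∂y = −n_y/n_z = −0.62415.
Intercept c from Well 1: 96.9 + 580.90 + 121.08 = 798.89.
At (531, 135): z = −532.7 − 84.3 + 798.89 = 181.9 m.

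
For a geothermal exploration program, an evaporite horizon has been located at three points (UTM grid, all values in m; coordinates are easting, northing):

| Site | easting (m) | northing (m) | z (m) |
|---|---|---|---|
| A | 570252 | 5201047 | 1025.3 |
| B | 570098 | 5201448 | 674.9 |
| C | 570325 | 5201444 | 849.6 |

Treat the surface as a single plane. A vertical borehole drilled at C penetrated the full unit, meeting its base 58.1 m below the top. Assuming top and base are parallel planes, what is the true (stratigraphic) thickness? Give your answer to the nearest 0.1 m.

42.0 m

Two edge vectors: A→B = (-154, 401, -350.4), A→C = (73, 397, -175.7).
Normal n = (A→B) × (A→C) = (68653.1, -52637, -90411).
So ∂z/∂easting = −n_x/n_z = 0.75934 and ∂z/∂northing = −n_y/n_z = −0.58220.
|∇z| = √(a²+b²) = 0.95685, so dip δ = arctan(0.95685) = 43.74°.
True thickness = vertical thickness × cos δ = 58.1 × cos 43.74° = 42.0 m.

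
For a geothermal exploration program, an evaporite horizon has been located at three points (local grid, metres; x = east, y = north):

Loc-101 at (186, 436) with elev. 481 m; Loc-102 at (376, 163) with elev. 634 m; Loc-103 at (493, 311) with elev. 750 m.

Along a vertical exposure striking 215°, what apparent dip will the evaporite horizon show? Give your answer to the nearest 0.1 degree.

29.9°

Two edge vectors: Loc-101→Loc-102 = (190, -273, 153), Loc-101→Loc-103 = (307, -125, 269).
Normal n = (Loc-101→Loc-102) × (Loc-101→Loc-103) = (-54312, -4139, 60061).
So ∂z/∂x = −n_x/n_z = 0.90428 and ∂z/∂y = −n_y/n_z = 0.06891.
Unit vector along 215° is (sin 215°, cos 215°) = (-0.5736, -0.8192).
Slope in that direction = a·(-0.5736) + b·(-0.8192) = −0.57512.
Apparent dip = arctan|0.57512| = 29.9° (true dip is 42.2°, so apparent ≤ true as expected).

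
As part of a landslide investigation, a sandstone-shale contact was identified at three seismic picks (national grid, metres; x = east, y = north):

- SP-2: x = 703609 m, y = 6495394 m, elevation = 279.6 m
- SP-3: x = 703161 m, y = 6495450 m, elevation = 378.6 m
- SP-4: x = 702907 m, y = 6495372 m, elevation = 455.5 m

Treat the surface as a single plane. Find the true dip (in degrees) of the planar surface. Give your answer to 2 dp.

17.19°

Let the plane be z = a·x + b·y + c.
SP-3−SP-2: −448a + 56b = 99;  SP-4−SP-2: −702a − 22b = 175.9.
Solving gives a = −0.24464, b = −0.18925.
Gradient magnitude |∇z| = √(a² + b²) = √(0.05985 + 0.03582) = 0.30930.
True dip = arctan(0.30930) = 17.19°, dipping toward NE (azimuth ≈ 052°).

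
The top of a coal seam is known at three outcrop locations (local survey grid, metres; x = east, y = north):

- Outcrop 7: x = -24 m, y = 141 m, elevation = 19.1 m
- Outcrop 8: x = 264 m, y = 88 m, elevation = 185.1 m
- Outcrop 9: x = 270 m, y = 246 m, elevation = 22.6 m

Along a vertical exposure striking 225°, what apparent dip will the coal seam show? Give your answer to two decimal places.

Let the plane be z = a·x + b·y + c.
Outcrop 8−Outcrop 7: 288a − 53b = 166;  Outcrop 9−Outcrop 7: 294a + 105b = 3.5.
Solving gives a = 0.38443, b = −1.04308.
Unit vector along 225° is (sin 225°, cos 225°) = (-0.7071, -0.7071).
Slope in that direction = a·(-0.7071) + b·(-0.7071) = 0.46573.
Apparent dip = arctan|0.46573| = 24.97° (true dip is 48.0°, so apparent ≤ true as expected).

24.97°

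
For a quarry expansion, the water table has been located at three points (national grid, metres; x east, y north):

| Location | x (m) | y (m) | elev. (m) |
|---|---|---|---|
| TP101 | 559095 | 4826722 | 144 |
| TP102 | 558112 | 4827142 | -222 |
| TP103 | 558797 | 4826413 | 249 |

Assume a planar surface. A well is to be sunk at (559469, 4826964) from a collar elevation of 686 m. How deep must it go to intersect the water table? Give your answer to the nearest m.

602 m

Two edge vectors: TP101→TP102 = (-983, 420, -366), TP101→TP103 = (-298, -309, 105).
Normal n = (TP101→TP102) × (TP101→TP103) = (-68994, 212283, 428907).
So ∂z/∂x = −n_x/n_z = 0.16086005 and ∂z/∂y = −n_y/n_z = −0.49493946.
Intercept c from TP101: 144 − 89936.05 + 2388935.19 = 2299143.14.
At (559469, 4826964): z_contact = 89996.2 − 2389055.0 + 2299143.14 = 84.4 m.
Depth below ground = 686 − 84.4 = 602 m.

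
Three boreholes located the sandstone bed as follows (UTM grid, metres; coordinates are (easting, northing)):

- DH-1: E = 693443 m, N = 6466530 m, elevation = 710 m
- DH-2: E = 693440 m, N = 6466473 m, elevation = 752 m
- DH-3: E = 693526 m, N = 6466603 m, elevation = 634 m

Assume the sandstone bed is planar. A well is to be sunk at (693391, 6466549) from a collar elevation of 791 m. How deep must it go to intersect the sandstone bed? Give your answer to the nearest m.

80 m

Let the plane be z = a·E + b·N + c.
DH-2−DH-1: −3a − 57b = 42;  DH-3−DH-1: 83a + 73b = −76.
Solving gives a = −0.28058511, b = −0.72207447.
Then c = 710 − a·693443 − b·6466530 = 4864595.99.
At (693391, 6466549): z_contact = −194555.2 − 4669329.9 + 4864595.99 = 710.9 m.
Depth below ground = 791 − 710.9 = 80 m.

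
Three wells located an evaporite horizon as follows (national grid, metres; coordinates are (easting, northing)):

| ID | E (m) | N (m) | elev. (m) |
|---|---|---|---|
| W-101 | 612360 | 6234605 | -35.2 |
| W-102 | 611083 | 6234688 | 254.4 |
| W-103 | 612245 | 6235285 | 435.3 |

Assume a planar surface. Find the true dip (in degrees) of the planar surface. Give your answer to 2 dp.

34.45°

Two edge vectors: W-101→W-102 = (-1277, 83, 289.6), W-101→W-103 = (-115, 680, 470.5).
Normal n = (W-101→W-102) × (W-101→W-103) = (-157876.5, 567524.5, -858815).
So ∂z/∂E = −n_x/n_z = −0.18383 and ∂z/∂N = −n_y/n_z = 0.66082.
Gradient magnitude |∇z| = √(a² + b²) = √(0.03379 + 0.43669) = 0.68592.
True dip = arctan(0.68592) = 34.45°, dipping toward SSE (azimuth ≈ 164°).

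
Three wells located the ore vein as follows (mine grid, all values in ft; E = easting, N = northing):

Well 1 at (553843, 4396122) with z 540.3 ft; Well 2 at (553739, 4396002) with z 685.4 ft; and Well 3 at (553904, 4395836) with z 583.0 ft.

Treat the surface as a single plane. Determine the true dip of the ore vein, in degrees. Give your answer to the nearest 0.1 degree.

Two edge vectors: Well 1→Well 2 = (-104, -120, 145.1), Well 1→Well 3 = (61, -286, 42.7).
Normal n = (Well 1→Well 2) × (Well 1→Well 3) = (36374.6, 13291.9, 37064).
So ∂z/∂E = −n_x/n_z = −0.98140 and ∂z/∂N = −n_y/n_z = −0.35862.
Gradient magnitude |∇z| = √(a² + b²) = √(0.96315 + 0.12861) = 1.04487.
True dip = arctan(1.04487) = 46.3°, dipping toward ENE (azimuth ≈ 070°).

46.3°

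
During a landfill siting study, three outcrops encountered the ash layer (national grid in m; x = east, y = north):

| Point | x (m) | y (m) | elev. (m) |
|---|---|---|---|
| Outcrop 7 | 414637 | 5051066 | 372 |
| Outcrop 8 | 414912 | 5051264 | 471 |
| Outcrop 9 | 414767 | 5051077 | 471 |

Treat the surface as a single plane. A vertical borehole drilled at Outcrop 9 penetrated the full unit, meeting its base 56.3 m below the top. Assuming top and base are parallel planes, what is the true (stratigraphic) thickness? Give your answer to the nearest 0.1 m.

39.2 m

Let the plane be z = a·x + b·y + c.
Outcrop 8−Outcrop 7: 275a + 198b = 99;  Outcrop 9−Outcrop 7: 130a + 11b = 99.
Solving gives a = 0.81501, b = −0.63196.
|∇z| = √(a²+b²) = 1.03132, so dip δ = arctan(1.03132) = 45.88°.
True thickness = vertical thickness × cos δ = 56.3 × cos 45.88° = 39.2 m.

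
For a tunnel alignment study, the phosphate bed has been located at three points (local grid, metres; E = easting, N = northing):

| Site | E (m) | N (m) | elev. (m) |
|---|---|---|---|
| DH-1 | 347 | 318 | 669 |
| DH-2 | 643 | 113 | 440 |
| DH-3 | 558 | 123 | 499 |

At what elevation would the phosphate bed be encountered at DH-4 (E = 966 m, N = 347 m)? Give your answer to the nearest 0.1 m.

253.4 m

Let the plane be z = a·E + b·N + c.
DH-2−DH-1: 296a − 205b = −229;  DH-3−DH-1: 211a − 195b = −170.
Solving gives a = −0.67784, b = 0.13833.
Then c = 669 − a·347 − b·318 = 860.22.
At (966, 347): z = −654.8 + 48.0 + 860.22 = 253.4 m.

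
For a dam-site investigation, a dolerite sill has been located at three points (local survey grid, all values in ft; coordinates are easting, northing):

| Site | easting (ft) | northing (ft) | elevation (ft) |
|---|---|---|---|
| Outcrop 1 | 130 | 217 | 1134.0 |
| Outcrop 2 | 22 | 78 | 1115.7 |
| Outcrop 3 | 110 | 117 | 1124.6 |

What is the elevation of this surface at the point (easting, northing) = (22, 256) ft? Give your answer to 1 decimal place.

Two edge vectors: Outcrop 1→Outcrop 2 = (-108, -139, -18.3), Outcrop 1→Outcrop 3 = (-20, -100, -9.4).
Normal n = (Outcrop 1→Outcrop 2) × (Outcrop 1→Outcrop 3) = (-523.4, -649.2, 8020).
So ∂z/∂easting = −n_x/n_z = 0.06526 and ∂z/∂northing = −n_y/n_z = 0.08095.
Intercept c from Outcrop 1: 1134 − 8.48 − 17.57 = 1107.95.
At (22, 256): z = 1.4 + 20.7 + 1107.95 = 1130.1 ft.

1130.1 ft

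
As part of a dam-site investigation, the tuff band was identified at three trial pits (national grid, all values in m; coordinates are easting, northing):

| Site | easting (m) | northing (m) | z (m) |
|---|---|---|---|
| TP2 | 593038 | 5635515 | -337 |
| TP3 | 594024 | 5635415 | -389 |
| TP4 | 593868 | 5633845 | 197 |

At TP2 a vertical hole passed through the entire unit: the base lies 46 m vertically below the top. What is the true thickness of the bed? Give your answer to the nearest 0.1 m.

43.1 m

Let the plane be z = a·easting + b·northing + c.
TP3−TP2: 986a − 100b = −52;  TP4−TP2: 830a − 1670b = 534.
Solving gives a = −0.08969, b = −0.36434.
|∇z| = √(a²+b²) = 0.37521, so dip δ = arctan(0.37521) = 20.57°.
True thickness = vertical thickness × cos δ = 46 × cos 20.57° = 43.1 m.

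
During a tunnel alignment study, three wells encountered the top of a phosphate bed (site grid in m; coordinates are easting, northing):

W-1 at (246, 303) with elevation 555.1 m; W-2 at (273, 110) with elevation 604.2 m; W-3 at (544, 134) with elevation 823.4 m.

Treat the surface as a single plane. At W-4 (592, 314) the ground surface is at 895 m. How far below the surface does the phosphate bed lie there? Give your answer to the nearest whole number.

Let the plane be z = a·easting + b·northing + c.
W-2−W-1: 27a − 193b = 49.1;  W-3−W-1: 298a − 169b = 268.3.
Solving gives a = 0.82121, b = −0.13952.
Then c = 555.1 − a·246 − b·303 = 395.36.
At (592, 314): z_contact = 486.2 − 43.8 + 395.36 = 837.7 m.
Depth below ground = 895 − 837.7 = 57 m.

57 m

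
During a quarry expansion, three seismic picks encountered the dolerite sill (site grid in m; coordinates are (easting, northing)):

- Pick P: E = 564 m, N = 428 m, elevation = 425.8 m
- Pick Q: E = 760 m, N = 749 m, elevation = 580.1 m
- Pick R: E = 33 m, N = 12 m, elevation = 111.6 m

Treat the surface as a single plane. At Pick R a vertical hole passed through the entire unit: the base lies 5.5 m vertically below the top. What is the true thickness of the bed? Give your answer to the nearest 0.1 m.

5.0 m

Let the plane be z = a·E + b·N + c.
Pick Q−Pick P: 196a + 321b = 154.3;  Pick R−Pick P: −531a − 416b = −314.2.
Solving gives a = 0.41241, b = 0.22887.
|∇z| = √(a²+b²) = 0.47166, so dip δ = arctan(0.47166) = 25.25°.
True thickness = vertical thickness × cos δ = 5.5 × cos 25.25° = 5.0 m.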